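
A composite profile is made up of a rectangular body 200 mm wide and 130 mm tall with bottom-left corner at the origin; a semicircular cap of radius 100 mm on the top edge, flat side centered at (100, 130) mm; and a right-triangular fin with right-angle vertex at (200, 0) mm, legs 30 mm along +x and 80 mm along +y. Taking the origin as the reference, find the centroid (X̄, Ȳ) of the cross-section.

rectangular body: A = 200 × 130 = 26000.00, centroid at (100.00, 65.00).
semicircular top: A = ½π·100² = 15707.96, centroid at (100.00, 172.44).
triangular fin: A = ½·30·80 = 1200.00, centroid at (210.00, 26.67).
ΣA = 42907.96 mm²
ΣAX̄ = (26000.00)(100.00) + (15707.96)(100.00) + (1200.00)(210.00) = 4422796.33 mm³
ΣAȲ = (26000.00)(65.00) + (15707.96)(172.44) + (1200.00)(26.67) = 4430701.89 mm³
X̄ = 4422796.33 / 42907.96 = 103.08 mm
Ȳ = 4430701.89 / 42907.96 = 103.26 mm

X̄ = 103.08 mm, Ȳ = 103.26 mm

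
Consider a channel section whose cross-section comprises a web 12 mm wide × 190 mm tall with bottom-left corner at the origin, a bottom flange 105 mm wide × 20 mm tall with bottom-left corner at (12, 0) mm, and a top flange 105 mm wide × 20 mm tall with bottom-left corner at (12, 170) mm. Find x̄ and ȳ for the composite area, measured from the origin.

x̄ = 43.92 mm, ȳ = 95.00 mm

web: A = 12 × 190 = 2280.00, centroid at (6.00, 95.00).
bottom flange: A = 105 × 20 = 2100.00, centroid at (64.50, 10.00).
top flange: A = 105 × 20 = 2100.00, centroid at (64.50, 180.00).
ΣA = 6480.00 mm², ΣAx̄ = 284580.00 mm³, ΣAȳ = 615600.00 mm³.
x̄ = 284580.00/6480.00 = 43.92 mm; ȳ = 615600.00/6480.00 = 95.00 mm.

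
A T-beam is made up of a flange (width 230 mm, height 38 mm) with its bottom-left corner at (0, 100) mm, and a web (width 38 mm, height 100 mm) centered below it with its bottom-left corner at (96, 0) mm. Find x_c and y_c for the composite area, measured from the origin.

web: A = 38 × 100 = 3800.00, centroid at (115.00, 50.00).
flange: A = 230 × 38 = 8740.00, centroid at (115.00, 119.00).
ΣA = 12540.00 mm²
ΣAx_c = (3800.00)(115.00) + (8740.00)(115.00) = 1442100.00 mm³
ΣAy_c = (3800.00)(50.00) + (8740.00)(119.00) = 1230060.00 mm³
x_c = 1442100.00 / 12540.00 = 115.00 mm
y_c = 1230060.00 / 12540.00 = 98.09 mm

x_c = 115.00 mm, y_c = 98.09 mm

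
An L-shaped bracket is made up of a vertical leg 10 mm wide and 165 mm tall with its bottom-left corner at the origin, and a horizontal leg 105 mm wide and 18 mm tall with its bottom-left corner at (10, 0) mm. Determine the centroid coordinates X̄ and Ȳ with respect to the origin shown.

vertical leg: A = 10 × 165 = 1650.00, centroid at (5.00, 82.50).
horizontal leg: A = 105 × 18 = 1890.00, centroid at (62.50, 9.00).
ΣA = 3540.00 mm²
ΣAX̄ = (1650.00)(5.00) + (1890.00)(62.50) = 126375.00 mm³
ΣAȲ = (1650.00)(82.50) + (1890.00)(9.00) = 153135.00 mm³
X̄ = 126375.00 / 3540.00 = 35.70 mm
Ȳ = 153135.00 / 3540.00 = 43.26 mm

X̄ = 35.70 mm, Ȳ = 43.26 mm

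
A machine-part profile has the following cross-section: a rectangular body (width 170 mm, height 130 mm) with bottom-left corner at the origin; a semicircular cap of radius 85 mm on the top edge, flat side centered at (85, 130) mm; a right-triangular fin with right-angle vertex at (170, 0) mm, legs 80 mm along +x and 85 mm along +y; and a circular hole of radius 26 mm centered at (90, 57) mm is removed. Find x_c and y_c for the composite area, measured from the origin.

Part | A | x̄ᵢ | ȳᵢ | A·x̄ᵢ | A·ȳᵢ
rectangular body | 22100.00 | 85.00 | 65.00 | 1878500.00 | 1436500.00
semicircular top | 11349.00 | 85.00 | 166.08 | 964665.29 | 1884787.12
triangular fin | 3400.00 | 196.67 | 28.33 | 668666.67 | 96333.33
hole | -2123.72 | 90.00 | 57.00 | -191134.50 | -121051.85
Σ | 34725.29 |  |  | 3320697.46 | 3296568.60
x_c = 3320697.46 / 34725.29 = 95.63 mm
y_c = 3296568.60 / 34725.29 = 94.93 mm

x_c = 95.63 mm, y_c = 94.93 mm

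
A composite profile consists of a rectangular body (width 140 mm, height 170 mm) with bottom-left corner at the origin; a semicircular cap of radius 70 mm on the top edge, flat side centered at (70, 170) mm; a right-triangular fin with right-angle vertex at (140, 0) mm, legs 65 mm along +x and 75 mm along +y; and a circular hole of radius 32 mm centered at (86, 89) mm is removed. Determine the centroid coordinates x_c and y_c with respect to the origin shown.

rectangular body: A = 140 × 170 = 23800.00, centroid at (70.00, 85.00).
semicircular top: A = ½π·70² = 7696.90, centroid at (70.00, 199.71).
triangular fin: A = ½·65·75 = 2437.50, centroid at (161.67, 25.00).
hole: A = −π·32² = -3216.99, centroid at (86.00, 89.00).
ΣA = 30717.41 mm²
ΣAx_c = (23800.00)(70.00) + (7696.90)(70.00) + (2437.50)(161.67) + (-3216.99)(86.00) = 2322184.42 mm³
ΣAy_c = (23800.00)(85.00) + (7696.90)(199.71) + (2437.50)(25.00) + (-3216.99)(89.00) = 3334765.32 mm³
x_c = 2322184.42 / 30717.41 = 75.60 mm
y_c = 3334765.32 / 30717.41 = 108.56 mm

x_c = 75.60 mm, y_c = 108.56 mm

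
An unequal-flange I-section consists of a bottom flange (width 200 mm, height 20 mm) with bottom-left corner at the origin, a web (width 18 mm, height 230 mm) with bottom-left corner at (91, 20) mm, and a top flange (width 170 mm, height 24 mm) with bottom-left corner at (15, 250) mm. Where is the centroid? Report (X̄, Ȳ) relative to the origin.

X̄ = 100.00 mm, Ȳ = 136.49 mm

bottom flange: A = 200 × 20 = 4000.00, centroid at (100.00, 10.00).
web: A = 18 × 230 = 4140.00, centroid at (100.00, 135.00).
top flange: A = 170 × 24 = 4080.00, centroid at (100.00, 262.00).
ΣA = 12220.00 mm², ΣAX̄ = 1222000.00 mm³, ΣAȲ = 1667860.00 mm³.
X̄ = 1222000.00/12220.00 = 100.00 mm; Ȳ = 1667860.00/12220.00 = 136.49 mm.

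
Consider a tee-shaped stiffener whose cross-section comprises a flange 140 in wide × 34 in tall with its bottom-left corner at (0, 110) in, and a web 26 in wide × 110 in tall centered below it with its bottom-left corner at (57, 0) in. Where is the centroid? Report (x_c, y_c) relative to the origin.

web: A = 26 × 110 = 2860.00, centroid at (70.00, 55.00).
flange: A = 140 × 34 = 4760.00, centroid at (70.00, 127.00).
ΣA = 7620.00 in²
ΣAx_c = (2860.00)(70.00) + (4760.00)(70.00) = 533400.00 in³
ΣAy_c = (2860.00)(55.00) + (4760.00)(127.00) = 761820.00 in³
x_c = 533400.00 / 7620.00 = 70.00 in
y_c = 761820.00 / 7620.00 = 99.98 in

x_c = 70.00 in, y_c = 99.98 in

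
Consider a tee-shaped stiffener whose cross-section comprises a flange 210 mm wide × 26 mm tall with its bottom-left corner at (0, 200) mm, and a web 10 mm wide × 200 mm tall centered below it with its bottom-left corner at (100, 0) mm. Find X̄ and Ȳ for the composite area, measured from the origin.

Part | A | x̄ᵢ | ȳᵢ | A·x̄ᵢ | A·ȳᵢ
web | 2000.00 | 105.00 | 100.00 | 210000.00 | 200000.00
flange | 5460.00 | 105.00 | 213.00 | 573300.00 | 1162980.00
Σ | 7460.00 |  |  | 783300.00 | 1362980.00
X̄ = 783300.00 / 7460.00 = 105.00 mm
Ȳ = 1362980.00 / 7460.00 = 182.71 mm

X̄ = 105.00 mm, Ȳ = 182.71 mm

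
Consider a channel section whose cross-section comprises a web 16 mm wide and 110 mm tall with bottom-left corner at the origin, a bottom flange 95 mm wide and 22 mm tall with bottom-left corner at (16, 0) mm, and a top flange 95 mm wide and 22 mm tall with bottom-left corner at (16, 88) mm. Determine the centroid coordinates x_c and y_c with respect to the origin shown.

web: A = 16 × 110 = 1760.00, centroid at (8.00, 55.00).
bottom flange: A = 95 × 22 = 2090.00, centroid at (63.50, 11.00).
top flange: A = 95 × 22 = 2090.00, centroid at (63.50, 99.00).
ΣA = 5940.00 mm², ΣAx_c = 279510.00 mm³, ΣAy_c = 326700.00 mm³.
x_c = 279510.00/5940.00 = 47.06 mm; y_c = 326700.00/5940.00 = 55.00 mm.

x_c = 47.06 mm, y_c = 55.00 mm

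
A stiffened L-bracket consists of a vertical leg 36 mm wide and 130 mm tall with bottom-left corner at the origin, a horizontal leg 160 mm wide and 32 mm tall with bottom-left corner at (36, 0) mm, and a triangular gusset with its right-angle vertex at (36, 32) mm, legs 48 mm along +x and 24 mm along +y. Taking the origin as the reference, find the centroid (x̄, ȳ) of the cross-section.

x̄ = 68.25 mm, ȳ = 39.43 mm

vertical leg: A = 36 × 130 = 4680.00, centroid at (18.00, 65.00).
horizontal leg: A = 160 × 32 = 5120.00, centroid at (116.00, 16.00).
gusset: A = ½·48·24 = 576.00, centroid at (52.00, 40.00).
ΣA = 10376.00 mm²
ΣAx̄ = (4680.00)(18.00) + (5120.00)(116.00) + (576.00)(52.00) = 708112.00 mm³
ΣAȳ = (4680.00)(65.00) + (5120.00)(16.00) + (576.00)(40.00) = 409160.00 mm³
x̄ = 708112.00 / 10376.00 = 68.25 mm
ȳ = 409160.00 / 10376.00 = 39.43 mm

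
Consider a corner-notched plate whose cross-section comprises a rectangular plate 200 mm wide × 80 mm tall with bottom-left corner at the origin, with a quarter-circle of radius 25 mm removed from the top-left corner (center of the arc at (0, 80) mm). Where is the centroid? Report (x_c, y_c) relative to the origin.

x_c = 102.83 mm, y_c = 39.07 mm

plate: A = 200 × 80 = 16000.00, centroid at (100.00, 40.00).
removed quarter-circle: A = −¼π·25² = -490.87, centroid at (10.61, 69.39).
ΣA = 15509.13 mm²
ΣAx_c = (16000.00)(100.00) + (-490.87)(10.61) = 1594791.67 mm³
ΣAy_c = (16000.00)(40.00) + (-490.87)(69.39) = 605938.43 mm³
x_c = 1594791.67 / 15509.13 = 102.83 mm
y_c = 605938.43 / 15509.13 = 39.07 mm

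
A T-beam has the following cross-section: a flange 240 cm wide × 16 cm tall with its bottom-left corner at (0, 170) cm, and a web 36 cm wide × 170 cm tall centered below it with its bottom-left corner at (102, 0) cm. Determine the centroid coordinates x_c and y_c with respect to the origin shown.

x_c = 120.00 cm, y_c = 120.86 cm

web: A = 36 × 170 = 6120.00, centroid at (120.00, 85.00).
flange: A = 240 × 16 = 3840.00, centroid at (120.00, 178.00).
ΣA = 9960.00 cm², ΣAx_c = 1195200.00 cm³, ΣAy_c = 1203720.00 cm³.
x_c = 1195200.00/9960.00 = 120.00 cm; y_c = 1203720.00/9960.00 = 120.86 cm.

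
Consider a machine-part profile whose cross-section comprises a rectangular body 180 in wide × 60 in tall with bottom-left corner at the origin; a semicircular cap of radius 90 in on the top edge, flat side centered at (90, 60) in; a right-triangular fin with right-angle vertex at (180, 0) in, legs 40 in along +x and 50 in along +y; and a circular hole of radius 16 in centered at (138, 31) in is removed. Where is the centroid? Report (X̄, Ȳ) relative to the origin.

X̄ = 92.73 in, Ȳ = 65.99 in

rectangular body: A = 180 × 60 = 10800.00, centroid at (90.00, 30.00).
semicircular top: A = ½π·90² = 12723.45, centroid at (90.00, 98.20).
triangular fin: A = ½·40·50 = 1000.00, centroid at (193.33, 16.67).
hole: A = −π·16² = -804.25, centroid at (138.00, 31.00).
ΣA = 23719.20 in²
ΣAX̄ = (10800.00)(90.00) + (12723.45)(90.00) + (1000.00)(193.33) + (-804.25)(138.00) = 2199457.67 in³
ΣAȲ = (10800.00)(30.00) + (12723.45)(98.20) + (1000.00)(16.67) + (-804.25)(31.00) = 1565142.00 in³
X̄ = 2199457.67 / 23719.20 = 92.73 in
Ȳ = 1565142.00 / 23719.20 = 65.99 in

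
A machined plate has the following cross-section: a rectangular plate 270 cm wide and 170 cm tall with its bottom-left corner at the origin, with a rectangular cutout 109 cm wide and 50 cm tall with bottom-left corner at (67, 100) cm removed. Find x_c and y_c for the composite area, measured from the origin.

plate: A = 270 × 170 = 45900.00, centroid at (135.00, 85.00).
hole: A = −(109 × 50) = -5450.00, centroid at (121.50, 125.00).
ΣA = 40450.00 cm², ΣAx_c = 5534325.00 cm³, ΣAy_c = 3220250.00 cm³.
x_c = 5534325.00/40450.00 = 136.82 cm; y_c = 3220250.00/40450.00 = 79.61 cm.

x_c = 136.82 cm, y_c = 79.61 cm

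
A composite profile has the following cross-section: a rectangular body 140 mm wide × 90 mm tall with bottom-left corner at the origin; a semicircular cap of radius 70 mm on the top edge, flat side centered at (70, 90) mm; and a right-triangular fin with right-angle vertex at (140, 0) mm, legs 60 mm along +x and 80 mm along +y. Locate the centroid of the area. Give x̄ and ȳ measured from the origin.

x̄ = 79.52 mm, ȳ = 68.40 mm

rectangular body: A = 140 × 90 = 12600.00, centroid at (70.00, 45.00).
semicircular top: A = ½π·70² = 7696.90, centroid at (70.00, 119.71).
triangular fin: A = ½·60·80 = 2400.00, centroid at (160.00, 26.67).
ΣA = 22696.90 mm²
ΣAx̄ = (12600.00)(70.00) + (7696.90)(70.00) + (2400.00)(160.00) = 1804783.14 mm³
ΣAȳ = (12600.00)(45.00) + (7696.90)(119.71) + (2400.00)(26.67) = 1552387.85 mm³
x̄ = 1804783.14 / 22696.90 = 79.52 mm
ȳ = 1552387.85 / 22696.90 = 68.40 mm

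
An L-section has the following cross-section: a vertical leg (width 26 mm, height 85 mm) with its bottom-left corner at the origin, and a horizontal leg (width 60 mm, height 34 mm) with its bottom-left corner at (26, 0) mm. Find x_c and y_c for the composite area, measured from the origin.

x_c = 33.64 mm, y_c = 30.26 mm

vertical leg: A = 26 × 85 = 2210.00, centroid at (13.00, 42.50).
horizontal leg: A = 60 × 34 = 2040.00, centroid at (56.00, 17.00).
ΣA = 4250.00 mm²
ΣAx_c = (2210.00)(13.00) + (2040.00)(56.00) = 142970.00 mm³
ΣAy_c = (2210.00)(42.50) + (2040.00)(17.00) = 128605.00 mm³
x_c = 142970.00 / 4250.00 = 33.64 mm
y_c = 128605.00 / 4250.00 = 30.26 mm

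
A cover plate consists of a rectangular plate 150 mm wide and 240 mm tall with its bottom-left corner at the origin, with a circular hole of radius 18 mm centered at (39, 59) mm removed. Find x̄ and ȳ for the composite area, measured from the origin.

x̄ = 76.05 mm, ȳ = 121.77 mm

plate: A = 150 × 240 = 36000.00, centroid at (75.00, 120.00).
hole: A = −π·18² = -1017.88, centroid at (39.00, 59.00).
ΣA = 34982.12 mm², ΣAx̄ = 2660302.84 mm³, ΣAȳ = 4259945.31 mm³.
x̄ = 2660302.84/34982.12 = 76.05 mm; ȳ = 4259945.31/34982.12 = 121.77 mm.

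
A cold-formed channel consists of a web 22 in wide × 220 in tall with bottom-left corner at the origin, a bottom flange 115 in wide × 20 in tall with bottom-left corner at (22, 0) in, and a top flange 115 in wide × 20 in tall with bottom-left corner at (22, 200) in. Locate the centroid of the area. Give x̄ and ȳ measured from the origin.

web: A = 22 × 220 = 4840.00, centroid at (11.00, 110.00).
bottom flange: A = 115 × 20 = 2300.00, centroid at (79.50, 10.00).
top flange: A = 115 × 20 = 2300.00, centroid at (79.50, 210.00).
ΣA = 9440.00 in²
ΣAx̄ = (4840.00)(11.00) + (2300.00)(79.50) + (2300.00)(79.50) = 418940.00 in³
ΣAȳ = (4840.00)(110.00) + (2300.00)(10.00) + (2300.00)(210.00) = 1038400.00 in³
x̄ = 418940.00 / 9440.00 = 44.38 in
ȳ = 1038400.00 / 9440.00 = 110.00 in

x̄ = 44.38 in, ȳ = 110.00 in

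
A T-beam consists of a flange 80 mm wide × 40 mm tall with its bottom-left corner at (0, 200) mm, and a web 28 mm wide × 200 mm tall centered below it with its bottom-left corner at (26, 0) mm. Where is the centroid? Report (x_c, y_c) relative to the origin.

web: A = 28 × 200 = 5600.00, centroid at (40.00, 100.00).
flange: A = 80 × 40 = 3200.00, centroid at (40.00, 220.00).
ΣA = 8800.00 mm², ΣAx_c = 352000.00 mm³, ΣAy_c = 1264000.00 mm³.
x_c = 352000.00/8800.00 = 40.00 mm; y_c = 1264000.00/8800.00 = 143.64 mm.

x_c = 40.00 mm, y_c = 143.64 mm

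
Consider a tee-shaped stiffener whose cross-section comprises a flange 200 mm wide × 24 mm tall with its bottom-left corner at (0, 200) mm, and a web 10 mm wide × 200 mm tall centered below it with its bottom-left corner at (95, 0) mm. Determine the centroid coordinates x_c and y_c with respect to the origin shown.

x_c = 100.00 mm, y_c = 179.06 mm

Part | A | x̄ᵢ | ȳᵢ | A·x̄ᵢ | A·ȳᵢ
web | 2000.00 | 100.00 | 100.00 | 200000.00 | 200000.00
flange | 4800.00 | 100.00 | 212.00 | 480000.00 | 1017600.00
Σ | 6800.00 |  |  | 680000.00 | 1217600.00
x_c = 680000.00 / 6800.00 = 100.00 mm
y_c = 1217600.00 / 6800.00 = 179.06 mm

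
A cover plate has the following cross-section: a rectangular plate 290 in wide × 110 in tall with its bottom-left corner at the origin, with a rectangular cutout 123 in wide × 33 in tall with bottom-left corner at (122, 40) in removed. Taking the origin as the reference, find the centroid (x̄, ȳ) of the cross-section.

x̄ = 139.39 in, ȳ = 54.78 in

Part | A | x̄ᵢ | ȳᵢ | A·x̄ᵢ | A·ȳᵢ
plate | 31900.00 | 145.00 | 55.00 | 4625500.00 | 1754500.00
hole | -4059.00 | 183.50 | 56.50 | -744826.50 | -229333.50
Σ | 27841.00 |  |  | 3880673.50 | 1525166.50
x̄ = 3880673.50 / 27841.00 = 139.39 in
ȳ = 1525166.50 / 27841.00 = 54.78 in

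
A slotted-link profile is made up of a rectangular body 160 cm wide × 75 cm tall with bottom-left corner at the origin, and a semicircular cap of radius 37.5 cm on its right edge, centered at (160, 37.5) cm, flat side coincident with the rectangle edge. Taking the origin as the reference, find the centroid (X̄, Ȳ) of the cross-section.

X̄ = 94.91 cm, Ȳ = 37.50 cm

rectangular body: A = 160 × 75 = 12000.00, centroid at (80.00, 37.50).
semicircular end: A = ½π·37.5² = 2208.93, centroid at (175.92, 37.50).
ΣA = 14208.93 cm²
ΣAX̄ = (12000.00)(80.00) + (2208.93)(175.92) = 1348585.42 cm³
ΣAȲ = (12000.00)(37.50) + (2208.93)(37.50) = 532834.96 cm³
X̄ = 1348585.42 / 14208.93 = 94.91 cm
Ȳ = 532834.96 / 14208.93 = 37.50 cm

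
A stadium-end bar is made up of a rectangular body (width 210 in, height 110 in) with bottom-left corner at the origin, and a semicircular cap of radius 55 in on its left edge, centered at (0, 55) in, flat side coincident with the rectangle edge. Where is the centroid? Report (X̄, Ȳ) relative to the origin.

X̄ = 83.10 in, Ȳ = 55.00 in

Part | A | x̄ᵢ | ȳᵢ | A·x̄ᵢ | A·ȳᵢ
rectangular body | 23100.00 | 105.00 | 55.00 | 2425500.00 | 1270500.00
semicircular end | 4751.66 | -23.34 | 55.00 | -110916.67 | 261341.24
Σ | 27851.66 |  |  | 2314583.33 | 1531841.24
X̄ = 2314583.33 / 27851.66 = 83.10 in
Ȳ = 1531841.24 / 27851.66 = 55.00 in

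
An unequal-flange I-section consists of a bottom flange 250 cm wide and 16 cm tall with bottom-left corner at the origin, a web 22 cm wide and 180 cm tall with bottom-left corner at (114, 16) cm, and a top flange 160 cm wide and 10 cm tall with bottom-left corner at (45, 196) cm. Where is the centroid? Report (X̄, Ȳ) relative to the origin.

X̄ = 125.00 cm, Ȳ = 80.90 cm

Part | A | x̄ᵢ | ȳᵢ | A·x̄ᵢ | A·ȳᵢ
bottom flange | 4000.00 | 125.00 | 8.00 | 500000.00 | 32000.00
web | 3960.00 | 125.00 | 106.00 | 495000.00 | 419760.00
top flange | 1600.00 | 125.00 | 201.00 | 200000.00 | 321600.00
Σ | 9560.00 |  |  | 1195000.00 | 773360.00
X̄ = 1195000.00 / 9560.00 = 125.00 cm
Ȳ = 773360.00 / 9560.00 = 80.90 cm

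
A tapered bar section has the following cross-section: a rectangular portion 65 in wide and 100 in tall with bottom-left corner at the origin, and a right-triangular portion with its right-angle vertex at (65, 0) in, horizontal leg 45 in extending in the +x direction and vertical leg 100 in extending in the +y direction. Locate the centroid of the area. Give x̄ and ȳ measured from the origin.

rectangular portion: A = 65 × 100 = 6500.00, centroid at (32.50, 50.00).
triangular portion: A = ½·45·100 = 2250.00, centroid at (80.00, 33.33).
ΣA = 8750.00 in²
ΣAx̄ = (6500.00)(32.50) + (2250.00)(80.00) = 391250.00 in³
ΣAȳ = (6500.00)(50.00) + (2250.00)(33.33) = 400000.00 in³
x̄ = 391250.00 / 8750.00 = 44.71 in
ȳ = 400000.00 / 8750.00 = 45.71 in

x̄ = 44.71 in, ȳ = 45.71 in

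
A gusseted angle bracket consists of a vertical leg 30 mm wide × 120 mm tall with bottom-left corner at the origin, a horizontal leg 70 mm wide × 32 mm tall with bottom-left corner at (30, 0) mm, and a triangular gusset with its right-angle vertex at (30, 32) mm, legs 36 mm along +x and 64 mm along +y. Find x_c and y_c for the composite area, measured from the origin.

x_c = 35.47 mm, y_c = 44.81 mm

Part | A | x̄ᵢ | ȳᵢ | A·x̄ᵢ | A·ȳᵢ
vertical leg | 3600.00 | 15.00 | 60.00 | 54000.00 | 216000.00
horizontal leg | 2240.00 | 65.00 | 16.00 | 145600.00 | 35840.00
gusset | 1152.00 | 42.00 | 53.33 | 48384.00 | 61440.00
Σ | 6992.00 |  |  | 247984.00 | 313280.00
x_c = 247984.00 / 6992.00 = 35.47 mm
y_c = 313280.00 / 6992.00 = 44.81 mm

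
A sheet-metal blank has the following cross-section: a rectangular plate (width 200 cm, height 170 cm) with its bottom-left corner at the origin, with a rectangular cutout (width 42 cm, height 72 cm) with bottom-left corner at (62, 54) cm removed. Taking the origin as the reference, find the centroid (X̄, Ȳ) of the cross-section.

X̄ = 101.66 cm, Ȳ = 84.51 cm

plate: A = 200 × 170 = 34000.00, centroid at (100.00, 85.00).
hole: A = −(42 × 72) = -3024.00, centroid at (83.00, 90.00).
ΣA = 30976.00 cm²
ΣAX̄ = (34000.00)(100.00) + (-3024.00)(83.00) = 3149008.00 cm³
ΣAȲ = (34000.00)(85.00) + (-3024.00)(90.00) = 2617840.00 cm³
X̄ = 3149008.00 / 30976.00 = 101.66 cm
Ȳ = 2617840.00 / 30976.00 = 84.51 cm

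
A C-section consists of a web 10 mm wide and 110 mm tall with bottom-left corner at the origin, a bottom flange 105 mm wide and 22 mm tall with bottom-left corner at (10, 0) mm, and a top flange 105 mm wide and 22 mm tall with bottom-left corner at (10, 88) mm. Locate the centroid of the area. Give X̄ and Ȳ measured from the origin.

web: A = 10 × 110 = 1100.00, centroid at (5.00, 55.00).
bottom flange: A = 105 × 22 = 2310.00, centroid at (62.50, 11.00).
top flange: A = 105 × 22 = 2310.00, centroid at (62.50, 99.00).
ΣA = 5720.00 mm², ΣAX̄ = 294250.00 mm³, ΣAȲ = 314600.00 mm³.
X̄ = 294250.00/5720.00 = 51.44 mm; Ȳ = 314600.00/5720.00 = 55.00 mm.

X̄ = 51.44 mm, Ȳ = 55.00 mm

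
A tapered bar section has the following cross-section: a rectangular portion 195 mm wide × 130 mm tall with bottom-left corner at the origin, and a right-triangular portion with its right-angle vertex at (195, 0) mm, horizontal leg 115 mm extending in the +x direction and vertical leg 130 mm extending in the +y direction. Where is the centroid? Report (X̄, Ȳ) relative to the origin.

X̄ = 128.43 mm, Ȳ = 60.07 mm

rectangular portion: A = 195 × 130 = 25350.00, centroid at (97.50, 65.00).
triangular portion: A = ½·115·130 = 7475.00, centroid at (233.33, 43.33).
ΣA = 32825.00 mm²
ΣAX̄ = (25350.00)(97.50) + (7475.00)(233.33) = 4215791.67 mm³
ΣAȲ = (25350.00)(65.00) + (7475.00)(43.33) = 1971666.67 mm³
X̄ = 4215791.67 / 32825.00 = 128.43 mm
Ȳ = 1971666.67 / 32825.00 = 60.07 mm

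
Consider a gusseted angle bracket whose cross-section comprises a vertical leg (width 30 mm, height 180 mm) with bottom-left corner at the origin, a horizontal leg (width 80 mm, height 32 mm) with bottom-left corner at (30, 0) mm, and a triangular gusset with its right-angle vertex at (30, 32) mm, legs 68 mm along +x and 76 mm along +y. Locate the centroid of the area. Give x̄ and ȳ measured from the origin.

x̄ = 37.58 mm, ȳ = 64.03 mm

vertical leg: A = 30 × 180 = 5400.00, centroid at (15.00, 90.00).
horizontal leg: A = 80 × 32 = 2560.00, centroid at (70.00, 16.00).
gusset: A = ½·68·76 = 2584.00, centroid at (52.67, 57.33).
ΣA = 10544.00 mm², ΣAx̄ = 396290.67 mm³, ΣAȳ = 675109.33 mm³.
x̄ = 396290.67/10544.00 = 37.58 mm; ȳ = 675109.33/10544.00 = 64.03 mm.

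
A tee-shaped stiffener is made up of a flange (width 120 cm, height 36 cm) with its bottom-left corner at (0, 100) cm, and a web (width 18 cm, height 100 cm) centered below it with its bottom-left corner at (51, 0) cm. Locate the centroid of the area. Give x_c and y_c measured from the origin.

web: A = 18 × 100 = 1800.00, centroid at (60.00, 50.00).
flange: A = 120 × 36 = 4320.00, centroid at (60.00, 118.00).
ΣA = 6120.00 cm², ΣAx_c = 367200.00 cm³, ΣAy_c = 599760.00 cm³.
x_c = 367200.00/6120.00 = 60.00 cm; y_c = 599760.00/6120.00 = 98.00 cm.

x_c = 60.00 cm, y_c = 98.00 cm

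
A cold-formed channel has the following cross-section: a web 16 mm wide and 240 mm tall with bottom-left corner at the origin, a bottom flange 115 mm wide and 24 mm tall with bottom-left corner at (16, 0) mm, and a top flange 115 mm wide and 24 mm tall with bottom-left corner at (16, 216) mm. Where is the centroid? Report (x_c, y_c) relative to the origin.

web: A = 16 × 240 = 3840.00, centroid at (8.00, 120.00).
bottom flange: A = 115 × 24 = 2760.00, centroid at (73.50, 12.00).
top flange: A = 115 × 24 = 2760.00, centroid at (73.50, 228.00).
ΣA = 9360.00 mm², ΣAx_c = 436440.00 mm³, ΣAy_c = 1123200.00 mm³.
x_c = 436440.00/9360.00 = 46.63 mm; y_c = 1123200.00/9360.00 = 120.00 mm.

x_c = 46.63 mm, y_c = 120.00 mm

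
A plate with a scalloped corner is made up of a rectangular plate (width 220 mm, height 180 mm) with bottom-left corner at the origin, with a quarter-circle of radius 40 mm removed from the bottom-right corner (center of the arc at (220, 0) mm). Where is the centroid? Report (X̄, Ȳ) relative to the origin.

Part | A | x̄ᵢ | ȳᵢ | A·x̄ᵢ | A·ȳᵢ
plate | 39600.00 | 110.00 | 90.00 | 4356000.00 | 3564000.00
removed quarter-circle | -1256.64 | 203.02 | 16.98 | -255126.82 | -21333.33
Σ | 38343.36 |  |  | 4100873.18 | 3542666.67
X̄ = 4100873.18 / 38343.36 = 106.95 mm
Ȳ = 3542666.67 / 38343.36 = 92.39 mm

X̄ = 106.95 mm, Ȳ = 92.39 mm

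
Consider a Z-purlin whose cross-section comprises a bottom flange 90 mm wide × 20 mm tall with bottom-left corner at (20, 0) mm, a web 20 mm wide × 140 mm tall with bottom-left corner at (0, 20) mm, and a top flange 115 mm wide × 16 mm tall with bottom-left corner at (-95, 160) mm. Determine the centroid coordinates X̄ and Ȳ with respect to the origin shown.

X̄ = 11.80 mm, Ȳ = 89.93 mm

bottom flange: A = 90 × 20 = 1800.00, centroid at (65.00, 10.00).
web: A = 20 × 140 = 2800.00, centroid at (10.00, 90.00).
top flange: A = 115 × 16 = 1840.00, centroid at (-37.50, 168.00).
ΣA = 6440.00 mm²
ΣAX̄ = (1800.00)(65.00) + (2800.00)(10.00) + (1840.00)(-37.50) = 76000.00 mm³
ΣAȲ = (1800.00)(10.00) + (2800.00)(90.00) + (1840.00)(168.00) = 579120.00 mm³
X̄ = 76000.00 / 6440.00 = 11.80 mm
Ȳ = 579120.00 / 6440.00 = 89.93 mm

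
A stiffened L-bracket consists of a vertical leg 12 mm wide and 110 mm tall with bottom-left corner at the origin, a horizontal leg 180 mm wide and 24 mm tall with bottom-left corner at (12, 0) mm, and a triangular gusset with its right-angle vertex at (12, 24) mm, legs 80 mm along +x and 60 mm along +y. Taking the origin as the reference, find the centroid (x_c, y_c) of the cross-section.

Part | A | x̄ᵢ | ȳᵢ | A·x̄ᵢ | A·ȳᵢ
vertical leg | 1320.00 | 6.00 | 55.00 | 7920.00 | 72600.00
horizontal leg | 4320.00 | 102.00 | 12.00 | 440640.00 | 51840.00
gusset | 2400.00 | 38.67 | 44.00 | 92800.00 | 105600.00
Σ | 8040.00 |  |  | 541360.00 | 230040.00
x_c = 541360.00 / 8040.00 = 67.33 mm
y_c = 230040.00 / 8040.00 = 28.61 mm

x_c = 67.33 mm, y_c = 28.61 mm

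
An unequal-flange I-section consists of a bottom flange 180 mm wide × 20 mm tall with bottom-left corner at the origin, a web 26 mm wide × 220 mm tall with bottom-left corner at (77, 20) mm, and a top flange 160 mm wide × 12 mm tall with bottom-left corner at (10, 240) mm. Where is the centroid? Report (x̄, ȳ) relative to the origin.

x̄ = 90.00 mm, ȳ = 111.38 mm

Part | A | x̄ᵢ | ȳᵢ | A·x̄ᵢ | A·ȳᵢ
bottom flange | 3600.00 | 90.00 | 10.00 | 324000.00 | 36000.00
web | 5720.00 | 90.00 | 130.00 | 514800.00 | 743600.00
top flange | 1920.00 | 90.00 | 246.00 | 172800.00 | 472320.00
Σ | 11240.00 |  |  | 1011600.00 | 1251920.00
x̄ = 1011600.00 / 11240.00 = 90.00 mm
ȳ = 1251920.00 / 11240.00 = 111.38 mm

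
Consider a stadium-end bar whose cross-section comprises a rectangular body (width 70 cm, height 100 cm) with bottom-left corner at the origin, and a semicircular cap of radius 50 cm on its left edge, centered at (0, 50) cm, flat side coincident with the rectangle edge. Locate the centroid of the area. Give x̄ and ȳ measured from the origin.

x̄ = 14.80 cm, ȳ = 50.00 cm

Part | A | x̄ᵢ | ȳᵢ | A·x̄ᵢ | A·ȳᵢ
rectangular body | 7000.00 | 35.00 | 50.00 | 245000.00 | 350000.00
semicircular end | 3926.99 | -21.22 | 50.00 | -83333.33 | 196349.54
Σ | 10926.99 |  |  | 161666.67 | 546349.54
x̄ = 161666.67 / 10926.99 = 14.80 cm
ȳ = 546349.54 / 10926.99 = 50.00 cm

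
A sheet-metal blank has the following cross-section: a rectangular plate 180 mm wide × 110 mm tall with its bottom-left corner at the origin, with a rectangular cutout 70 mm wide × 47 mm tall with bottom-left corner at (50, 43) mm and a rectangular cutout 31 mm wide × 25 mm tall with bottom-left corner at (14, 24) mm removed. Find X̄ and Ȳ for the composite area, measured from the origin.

Part | A | x̄ᵢ | ȳᵢ | A·x̄ᵢ | A·ȳᵢ
plate | 19800.00 | 90.00 | 55.00 | 1782000.00 | 1089000.00
hole 1 | -3290.00 | 85.00 | 66.50 | -279650.00 | -218785.00
hole 2 | -775.00 | 29.50 | 36.50 | -22862.50 | -28287.50
Σ | 15735.00 |  |  | 1479487.50 | 841927.50
X̄ = 1479487.50 / 15735.00 = 94.03 mm
Ȳ = 841927.50 / 15735.00 = 53.51 mm

X̄ = 94.03 mm, Ȳ = 53.51 mm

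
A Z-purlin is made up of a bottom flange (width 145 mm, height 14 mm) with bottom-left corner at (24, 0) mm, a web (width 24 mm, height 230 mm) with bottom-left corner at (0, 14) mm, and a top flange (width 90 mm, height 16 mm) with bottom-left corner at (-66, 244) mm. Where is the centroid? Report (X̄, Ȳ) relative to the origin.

bottom flange: A = 145 × 14 = 2030.00, centroid at (96.50, 7.00).
web: A = 24 × 230 = 5520.00, centroid at (12.00, 129.00).
top flange: A = 90 × 16 = 1440.00, centroid at (-21.00, 252.00).
ΣA = 8990.00 mm²
ΣAX̄ = (2030.00)(96.50) + (5520.00)(12.00) + (1440.00)(-21.00) = 231895.00 mm³
ΣAȲ = (2030.00)(7.00) + (5520.00)(129.00) + (1440.00)(252.00) = 1089170.00 mm³
X̄ = 231895.00 / 8990.00 = 25.79 mm
Ȳ = 1089170.00 / 8990.00 = 121.15 mm

X̄ = 25.79 mm, Ȳ = 121.15 mm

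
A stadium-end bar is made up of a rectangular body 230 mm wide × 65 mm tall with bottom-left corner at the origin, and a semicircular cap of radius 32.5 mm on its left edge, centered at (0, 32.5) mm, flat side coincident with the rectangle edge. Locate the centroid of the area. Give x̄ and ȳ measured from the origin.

Part | A | x̄ᵢ | ȳᵢ | A·x̄ᵢ | A·ȳᵢ
rectangular body | 14950.00 | 115.00 | 32.50 | 1719250.00 | 485875.00
semicircular end | 1659.15 | -13.79 | 32.50 | -22885.42 | 53922.49
Σ | 16609.15 |  |  | 1696364.58 | 539797.49
x̄ = 1696364.58 / 16609.15 = 102.13 mm
ȳ = 539797.49 / 16609.15 = 32.50 mm

x̄ = 102.13 mm, ȳ = 32.50 mm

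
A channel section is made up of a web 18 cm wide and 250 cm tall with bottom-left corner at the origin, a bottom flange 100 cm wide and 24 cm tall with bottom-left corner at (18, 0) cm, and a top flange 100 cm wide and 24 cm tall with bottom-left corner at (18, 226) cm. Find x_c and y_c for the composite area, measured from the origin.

web: A = 18 × 250 = 4500.00, centroid at (9.00, 125.00).
bottom flange: A = 100 × 24 = 2400.00, centroid at (68.00, 12.00).
top flange: A = 100 × 24 = 2400.00, centroid at (68.00, 238.00).
ΣA = 9300.00 cm², ΣAx_c = 366900.00 cm³, ΣAy_c = 1162500.00 cm³.
x_c = 366900.00/9300.00 = 39.45 cm; y_c = 1162500.00/9300.00 = 125.00 cm.

x_c = 39.45 cm, y_c = 125.00 cm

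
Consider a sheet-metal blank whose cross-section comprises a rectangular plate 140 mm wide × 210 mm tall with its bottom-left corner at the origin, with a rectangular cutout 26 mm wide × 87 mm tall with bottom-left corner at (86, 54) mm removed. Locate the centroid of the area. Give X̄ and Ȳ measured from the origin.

X̄ = 67.58 mm, Ȳ = 105.63 mm

Part | A | x̄ᵢ | ȳᵢ | A·x̄ᵢ | A·ȳᵢ
plate | 29400.00 | 70.00 | 105.00 | 2058000.00 | 3087000.00
hole | -2262.00 | 99.00 | 97.50 | -223938.00 | -220545.00
Σ | 27138.00 |  |  | 1834062.00 | 2866455.00
X̄ = 1834062.00 / 27138.00 = 67.58 mm
Ȳ = 2866455.00 / 27138.00 = 105.63 mm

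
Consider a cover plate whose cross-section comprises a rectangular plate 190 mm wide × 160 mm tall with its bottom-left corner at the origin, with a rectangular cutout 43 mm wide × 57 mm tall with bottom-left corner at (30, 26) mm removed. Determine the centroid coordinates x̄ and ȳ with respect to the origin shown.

x̄ = 98.81 mm, ȳ = 82.24 mm

Part | A | x̄ᵢ | ȳᵢ | A·x̄ᵢ | A·ȳᵢ
plate | 30400.00 | 95.00 | 80.00 | 2888000.00 | 2432000.00
hole | -2451.00 | 51.50 | 54.50 | -126226.50 | -133579.50
Σ | 27949.00 |  |  | 2761773.50 | 2298420.50
x̄ = 2761773.50 / 27949.00 = 98.81 mm
ȳ = 2298420.50 / 27949.00 = 82.24 mm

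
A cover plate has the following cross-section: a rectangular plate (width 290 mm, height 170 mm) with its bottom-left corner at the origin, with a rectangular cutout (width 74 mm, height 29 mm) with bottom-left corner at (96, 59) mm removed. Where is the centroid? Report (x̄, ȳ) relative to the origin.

x̄ = 145.55 mm, ȳ = 85.52 mm

Part | A | x̄ᵢ | ȳᵢ | A·x̄ᵢ | A·ȳᵢ
plate | 49300.00 | 145.00 | 85.00 | 7148500.00 | 4190500.00
hole | -2146.00 | 133.00 | 73.50 | -285418.00 | -157731.00
Σ | 47154.00 |  |  | 6863082.00 | 4032769.00
x̄ = 6863082.00 / 47154.00 = 145.55 mm
ȳ = 4032769.00 / 47154.00 = 85.52 mm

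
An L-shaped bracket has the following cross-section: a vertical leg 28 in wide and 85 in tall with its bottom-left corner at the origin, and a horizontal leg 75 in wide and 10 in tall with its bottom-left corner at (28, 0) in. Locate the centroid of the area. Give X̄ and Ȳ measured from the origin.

Part | A | x̄ᵢ | ȳᵢ | A·x̄ᵢ | A·ȳᵢ
vertical leg | 2380.00 | 14.00 | 42.50 | 33320.00 | 101150.00
horizontal leg | 750.00 | 65.50 | 5.00 | 49125.00 | 3750.00
Σ | 3130.00 |  |  | 82445.00 | 104900.00
X̄ = 82445.00 / 3130.00 = 26.34 in
Ȳ = 104900.00 / 3130.00 = 33.51 in

X̄ = 26.34 in, Ȳ = 33.51 in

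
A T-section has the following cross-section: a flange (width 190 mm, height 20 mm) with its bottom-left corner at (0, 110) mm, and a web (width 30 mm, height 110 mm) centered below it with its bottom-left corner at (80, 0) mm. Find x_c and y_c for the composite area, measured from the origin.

x_c = 95.00 mm, y_c = 89.79 mm

web: A = 30 × 110 = 3300.00, centroid at (95.00, 55.00).
flange: A = 190 × 20 = 3800.00, centroid at (95.00, 120.00).
ΣA = 7100.00 mm²
ΣAx_c = (3300.00)(95.00) + (3800.00)(95.00) = 674500.00 mm³
ΣAy_c = (3300.00)(55.00) + (3800.00)(120.00) = 637500.00 mm³
x_c = 674500.00 / 7100.00 = 95.00 mm
y_c = 637500.00 / 7100.00 = 89.79 mm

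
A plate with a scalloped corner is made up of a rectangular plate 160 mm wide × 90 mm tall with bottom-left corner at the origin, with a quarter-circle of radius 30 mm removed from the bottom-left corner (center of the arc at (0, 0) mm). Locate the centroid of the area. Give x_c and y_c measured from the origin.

plate: A = 160 × 90 = 14400.00, centroid at (80.00, 45.00).
removed quarter-circle: A = −¼π·30² = -706.86, centroid at (12.73, 12.73).
ΣA = 13693.14 mm²
ΣAx_c = (14400.00)(80.00) + (-706.86)(12.73) = 1143000.00 mm³
ΣAy_c = (14400.00)(45.00) + (-706.86)(12.73) = 639000.00 mm³
x_c = 1143000.00 / 13693.14 = 83.47 mm
y_c = 639000.00 / 13693.14 = 46.67 mm

x_c = 83.47 mm, y_c = 46.67 mm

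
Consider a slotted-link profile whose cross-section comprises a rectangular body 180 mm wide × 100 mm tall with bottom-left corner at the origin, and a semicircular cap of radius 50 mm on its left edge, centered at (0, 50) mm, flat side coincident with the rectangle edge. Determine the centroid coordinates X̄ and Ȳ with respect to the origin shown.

X̄ = 70.08 mm, Ȳ = 50.00 mm

rectangular body: A = 180 × 100 = 18000.00, centroid at (90.00, 50.00).
semicircular end: A = ½π·50² = 3926.99, centroid at (-21.22, 50.00).
ΣA = 21926.99 mm²
ΣAX̄ = (18000.00)(90.00) + (3926.99)(-21.22) = 1536666.67 mm³
ΣAȲ = (18000.00)(50.00) + (3926.99)(50.00) = 1096349.54 mm³
X̄ = 1536666.67 / 21926.99 = 70.08 mm
Ȳ = 1096349.54 / 21926.99 = 50.00 mm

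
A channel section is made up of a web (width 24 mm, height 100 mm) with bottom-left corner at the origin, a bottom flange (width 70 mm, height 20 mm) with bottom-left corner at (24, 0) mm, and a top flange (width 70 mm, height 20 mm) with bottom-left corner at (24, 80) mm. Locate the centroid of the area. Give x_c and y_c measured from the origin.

x_c = 37.31 mm, y_c = 50.00 mm

Part | A | x̄ᵢ | ȳᵢ | A·x̄ᵢ | A·ȳᵢ
web | 2400.00 | 12.00 | 50.00 | 28800.00 | 120000.00
bottom flange | 1400.00 | 59.00 | 10.00 | 82600.00 | 14000.00
top flange | 1400.00 | 59.00 | 90.00 | 82600.00 | 126000.00
Σ | 5200.00 |  |  | 194000.00 | 260000.00
x_c = 194000.00 / 5200.00 = 37.31 mm
y_c = 260000.00 / 5200.00 = 50.00 mm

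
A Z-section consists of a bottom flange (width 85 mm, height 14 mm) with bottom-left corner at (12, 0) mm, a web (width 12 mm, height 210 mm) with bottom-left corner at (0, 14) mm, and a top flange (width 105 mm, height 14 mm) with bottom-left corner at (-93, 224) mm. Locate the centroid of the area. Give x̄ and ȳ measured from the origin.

bottom flange: A = 85 × 14 = 1190.00, centroid at (54.50, 7.00).
web: A = 12 × 210 = 2520.00, centroid at (6.00, 119.00).
top flange: A = 105 × 14 = 1470.00, centroid at (-40.50, 231.00).
ΣA = 5180.00 mm²
ΣAx̄ = (1190.00)(54.50) + (2520.00)(6.00) + (1470.00)(-40.50) = 20440.00 mm³
ΣAȳ = (1190.00)(7.00) + (2520.00)(119.00) + (1470.00)(231.00) = 647780.00 mm³
x̄ = 20440.00 / 5180.00 = 3.95 mm
ȳ = 647780.00 / 5180.00 = 125.05 mm

x̄ = 3.95 mm, ȳ = 125.05 mm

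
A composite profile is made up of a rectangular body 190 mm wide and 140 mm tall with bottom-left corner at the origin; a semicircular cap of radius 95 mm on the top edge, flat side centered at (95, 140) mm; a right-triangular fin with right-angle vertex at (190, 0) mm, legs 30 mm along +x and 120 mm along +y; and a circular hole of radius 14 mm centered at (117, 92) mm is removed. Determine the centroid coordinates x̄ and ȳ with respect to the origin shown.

x̄ = 99.18 mm, ȳ = 105.66 mm

Part | A | x̄ᵢ | ȳᵢ | A·x̄ᵢ | A·ȳᵢ
rectangular body | 26600.00 | 95.00 | 70.00 | 2527000.00 | 1862000.00
semicircular top | 14176.44 | 95.00 | 180.32 | 1346761.50 | 2556284.49
triangular fin | 1800.00 | 200.00 | 40.00 | 360000.00 | 72000.00
hole | -615.75 | 117.00 | 92.00 | -72043.00 | -56649.20
Σ | 41960.68 |  |  | 4161718.50 | 4433635.29
x̄ = 4161718.50 / 41960.68 = 99.18 mm
ȳ = 4433635.29 / 41960.68 = 105.66 mm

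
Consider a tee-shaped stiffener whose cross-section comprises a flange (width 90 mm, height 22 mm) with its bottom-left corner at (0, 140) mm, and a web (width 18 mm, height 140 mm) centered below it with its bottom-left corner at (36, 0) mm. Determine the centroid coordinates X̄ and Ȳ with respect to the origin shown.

Part | A | x̄ᵢ | ȳᵢ | A·x̄ᵢ | A·ȳᵢ
web | 2520.00 | 45.00 | 70.00 | 113400.00 | 176400.00
flange | 1980.00 | 45.00 | 151.00 | 89100.00 | 298980.00
Σ | 4500.00 |  |  | 202500.00 | 475380.00
X̄ = 202500.00 / 4500.00 = 45.00 mm
Ȳ = 475380.00 / 4500.00 = 105.64 mm

X̄ = 45.00 mm, Ȳ = 105.64 mm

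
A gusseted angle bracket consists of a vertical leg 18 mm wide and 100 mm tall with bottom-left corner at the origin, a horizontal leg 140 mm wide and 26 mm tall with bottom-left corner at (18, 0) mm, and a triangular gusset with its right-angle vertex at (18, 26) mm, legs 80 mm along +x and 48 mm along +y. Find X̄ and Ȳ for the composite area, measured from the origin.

vertical leg: A = 18 × 100 = 1800.00, centroid at (9.00, 50.00).
horizontal leg: A = 140 × 26 = 3640.00, centroid at (88.00, 13.00).
gusset: A = ½·80·48 = 1920.00, centroid at (44.67, 42.00).
ΣA = 7360.00 mm², ΣAX̄ = 422280.00 mm³, ΣAȲ = 217960.00 mm³.
X̄ = 422280.00/7360.00 = 57.38 mm; Ȳ = 217960.00/7360.00 = 29.61 mm.

X̄ = 57.38 mm, Ȳ = 29.61 mm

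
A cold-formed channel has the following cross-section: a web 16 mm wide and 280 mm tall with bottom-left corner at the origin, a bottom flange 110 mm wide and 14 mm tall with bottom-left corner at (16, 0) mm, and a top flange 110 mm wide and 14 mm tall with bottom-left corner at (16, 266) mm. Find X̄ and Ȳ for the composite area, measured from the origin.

X̄ = 33.67 mm, Ȳ = 140.00 mm

web: A = 16 × 280 = 4480.00, centroid at (8.00, 140.00).
bottom flange: A = 110 × 14 = 1540.00, centroid at (71.00, 7.00).
top flange: A = 110 × 14 = 1540.00, centroid at (71.00, 273.00).
ΣA = 7560.00 mm²
ΣAX̄ = (4480.00)(8.00) + (1540.00)(71.00) + (1540.00)(71.00) = 254520.00 mm³
ΣAȲ = (4480.00)(140.00) + (1540.00)(7.00) + (1540.00)(273.00) = 1058400.00 mm³
X̄ = 254520.00 / 7560.00 = 33.67 mm
Ȳ = 1058400.00 / 7560.00 = 140.00 mm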